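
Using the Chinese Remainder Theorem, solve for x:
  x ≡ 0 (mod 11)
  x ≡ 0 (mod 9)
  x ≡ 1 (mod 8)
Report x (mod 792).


Moduli 11, 9, 8 are pairwise coprime; by CRT there is a unique solution modulo M = 11 · 9 · 8 = 792.
Solve pairwise, accumulating the modulus:
  Start with x ≡ 0 (mod 11).
  Combine with x ≡ 0 (mod 9): since gcd(11, 9) = 1, we get a unique residue mod 99.
    Write x = 0 + 11·t and substitute into x ≡ 0 (mod 9): 11·t ≡ 0 − 0 = 0 (mod 9).
    Reduce coefficients mod 9: 2·t ≡ 0 (mod 9).
    The inverse of 2 mod 9 is 5 (since 2·5 = 10 = 1·9 + 1), so t ≡ 5·0 = 0 ≡ 0 (mod 9).
    Then x = 0 + 11·0 = 0, valid modulo lcm(11, 9) = 99: x ≡ 0 (mod 99).
  Combine with x ≡ 1 (mod 8): since gcd(99, 8) = 1, we get a unique residue mod 792.
    Write x = 0 + 99·t and substitute into x ≡ 1 (mod 8): 99·t ≡ 1 − 0 = 1 (mod 8).
    Reduce coefficients mod 8: 3·t ≡ 1 (mod 8).
    The inverse of 3 mod 8 is 3 (since 3·3 = 9 = 1·8 + 1), so t ≡ 3·1 = 3 ≡ 3 (mod 8).
    Then x = 0 + 99·3 = 297, valid modulo lcm(99, 8) = 792: x ≡ 297 (mod 792).
Verify: 297 mod 11 = 0 ✓, 297 mod 9 = 0 ✓, 297 mod 8 = 1 ✓.

x ≡ 297 (mod 792).


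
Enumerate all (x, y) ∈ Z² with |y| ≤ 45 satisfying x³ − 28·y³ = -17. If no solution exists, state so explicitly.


The equation is x³ - 28y³ = -17. For fixed y, x³ = 28·y³ − 17, so a solution requires the RHS to be a perfect cube.
Strategy: iterate y from -45 to 45, compute RHS = 28·y³ − 17, and check whether it is a (positive or negative) perfect cube.
Check small values of y:
  y = 0: RHS = -17 is not a perfect cube.
  y = 1: RHS = 11 is not a perfect cube.
  y = -1: RHS = -45 is not a perfect cube.
  y = 2: RHS = 207 is not a perfect cube.
  y = -2: RHS = -241 is not a perfect cube.
  y = 3: RHS = 739 is not a perfect cube.
  y = -3: RHS = -773 is not a perfect cube.
Continuing the search up to |y| = 45 finds no solutions either.
No (x, y) in the scanned range satisfies the equation.

No integer solutions with |y| ≤ 45.


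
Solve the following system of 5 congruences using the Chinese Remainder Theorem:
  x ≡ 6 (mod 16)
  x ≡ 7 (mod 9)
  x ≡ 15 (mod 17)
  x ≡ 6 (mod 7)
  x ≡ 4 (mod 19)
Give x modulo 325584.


Product of moduli M = 16 · 9 · 17 · 7 · 19 = 325584.
Merge one congruence at a time:
  Start: x ≡ 6 (mod 16).
  Combine with x ≡ 7 (mod 9); new modulus lcm = 144.
    Write x = 6 + 16·t and substitute into x ≡ 7 (mod 9): 16·t ≡ 7 − 6 = 1 (mod 9).
    Reduce coefficients mod 9: 7·t ≡ 1 (mod 9).
    The inverse of 7 mod 9 is 4 (since 7·4 = 28 = 3·9 + 1), so t ≡ 4·1 = 4 ≡ 4 (mod 9).
    Then x = 6 + 16·4 = 70, valid modulo lcm(16, 9) = 144: x ≡ 70 (mod 144).
  Combine with x ≡ 15 (mod 17); new modulus lcm = 2448.
    Write x = 70 + 144·t and substitute into x ≡ 15 (mod 17): 144·t ≡ 15 − 70 = -55 (mod 17).
    Reduce coefficients mod 17: 8·t ≡ 13 (mod 17).
    The inverse of 8 mod 17 is 15 (since 8·15 = 120 = 7·17 + 1), so t ≡ 15·13 = 195 ≡ 8 (mod 17).
    Then x = 70 + 144·8 = 1222, valid modulo lcm(144, 17) = 2448: x ≡ 1222 (mod 2448).
  Combine with x ≡ 6 (mod 7); new modulus lcm = 17136.
    Write x = 1222 + 2448·t and substitute into x ≡ 6 (mod 7): 2448·t ≡ 6 − 1222 = -1216 (mod 7).
    Reduce coefficients mod 7: 5·t ≡ 2 (mod 7).
    The inverse of 5 mod 7 is 3 (since 5·3 = 15 = 2·7 + 1), so t ≡ 3·2 = 6 ≡ 6 (mod 7).
    Then x = 1222 + 2448·6 = 15910, valid modulo lcm(2448, 7) = 17136: x ≡ 15910 (mod 17136).
  Combine with x ≡ 4 (mod 19); new modulus lcm = 325584.
    Write x = 15910 + 17136·t and substitute into x ≡ 4 (mod 19): 17136·t ≡ 4 − 15910 = -15906 (mod 19).
    Reduce coefficients mod 19: 17·t ≡ 16 (mod 19).
    The inverse of 17 mod 19 is 9 (since 17·9 = 153 = 8·19 + 1), so t ≡ 9·16 = 144 ≡ 11 (mod 19).
    Then x = 15910 + 17136·11 = 204406, valid modulo lcm(17136, 19) = 325584: x ≡ 204406 (mod 325584).
Verify against each original: 204406 mod 16 = 6, 204406 mod 9 = 7, 204406 mod 17 = 15, 204406 mod 7 = 6, 204406 mod 19 = 4.

x ≡ 204406 (mod 325584).


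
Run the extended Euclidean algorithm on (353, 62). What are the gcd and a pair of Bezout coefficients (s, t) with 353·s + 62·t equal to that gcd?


Euclidean algorithm on (353, 62) — divide until remainder is 0:
  353 = 5 · 62 + 43
  62 = 1 · 43 + 19
  43 = 2 · 19 + 5
  19 = 3 · 5 + 4
  5 = 1 · 4 + 1
  4 = 4 · 1 + 0
gcd(353, 62) = 1.
Track Bezout coefficients alongside the remainders: start with r₀ = 353 = a·1 + b·0 (s = 1, t = 0) and r₁ = 62 = a·0 + b·1 (s = 0, t = 1); each new remainder r_{k+1} = r_{k-1} − q_k·r_k inherits s_{k+1} = s_{k-1} − q_k·s_k, t_{k+1} = t_{k-1} − q_k·t_k, so r_k = a·s_k + b·t_k at every step:
  q = 5: r = 43, s = 1 − 5·0 = 1, t = 0 − 5·1 = -5  (check: 353·1 + 62·(-5) = 43)
  q = 1: r = 19, s = 0 − 1·1 = -1, t = 1 − 1·(-5) = 6  (check: 353·(-1) + 62·6 = 19)
  q = 2: r = 5, s = 1 − 2·(-1) = 3, t = -5 − 2·6 = -17  (check: 353·3 + 62·(-17) = 5)
  q = 3: r = 4, s = -1 − 3·3 = -10, t = 6 − 3·(-17) = 57  (check: 353·(-10) + 62·57 = 4)
  q = 1: r = 1, s = 3 − 1·(-10) = 13, t = -17 − 1·57 = -74  (check: 353·13 + 62·(-74) = 1)
The row with r = 1 (the gcd) gives the Bezout coefficients s = 13, t = -74.
Result: 353 · (13) + 62 · (-74) = 1.

gcd(353, 62) = 1; s = 13, t = -74 (check: 353·13 + 62·(-74) = 1).


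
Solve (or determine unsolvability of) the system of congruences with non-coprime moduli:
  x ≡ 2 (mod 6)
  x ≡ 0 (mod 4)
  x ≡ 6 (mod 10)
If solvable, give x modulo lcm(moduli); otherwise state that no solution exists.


Moduli 6, 4, 10 are not pairwise coprime, so CRT works modulo lcm(m_i) when all pairwise compatibility conditions hold.
Pairwise compatibility: gcd(m_i, m_j) must divide a_i - a_j for every pair.
Merge one congruence at a time:
  Start: x ≡ 2 (mod 6).
  Combine with x ≡ 0 (mod 4): gcd(6, 4) = 2; 0 - 2 = -2, which IS divisible by 2, so compatible.
    Write x = 2 + 6·t and substitute into x ≡ 0 (mod 4): 6·t ≡ 0 − 2 = -2 (mod 4).
    Divide the congruence (and modulus) by g = 2: 3·t ≡ -1 (mod 2).
    Reduce coefficients mod 2: 1·t ≡ 1 (mod 2).
    So t ≡ 1 (mod 2).
    Then x = 2 + 6·1 = 8, valid modulo lcm(6, 4) = 12: x ≡ 8 (mod 12).
  Combine with x ≡ 6 (mod 10): gcd(12, 10) = 2; 6 - 8 = -2, which IS divisible by 2, so compatible.
    Write x = 8 + 12·t and substitute into x ≡ 6 (mod 10): 12·t ≡ 6 − 8 = -2 (mod 10).
    Divide the congruence (and modulus) by g = 2: 6·t ≡ -1 (mod 5).
    Reduce coefficients mod 5: 1·t ≡ 4 (mod 5).
    So t ≡ 4 (mod 5).
    Then x = 8 + 12·4 = 56, valid modulo lcm(12, 10) = 60: x ≡ 56 (mod 60).
Verify: 56 mod 6 = 2, 56 mod 4 = 0, 56 mod 10 = 6.

x ≡ 56 (mod 60).


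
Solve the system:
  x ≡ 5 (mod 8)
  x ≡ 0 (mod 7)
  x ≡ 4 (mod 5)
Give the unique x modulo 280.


Moduli 8, 7, 5 are pairwise coprime; by CRT there is a unique solution modulo M = 8 · 7 · 5 = 280.
Solve pairwise, accumulating the modulus:
  Start with x ≡ 5 (mod 8).
  Combine with x ≡ 0 (mod 7): since gcd(8, 7) = 1, we get a unique residue mod 56.
    Write x = 5 + 8·t and substitute into x ≡ 0 (mod 7): 8·t ≡ 0 − 5 = -5 (mod 7).
    Reduce coefficients mod 7: 1·t ≡ 2 (mod 7).
    So t ≡ 2 (mod 7).
    Then x = 5 + 8·2 = 21, valid modulo lcm(8, 7) = 56: x ≡ 21 (mod 56).
  Combine with x ≡ 4 (mod 5): since gcd(56, 5) = 1, we get a unique residue mod 280.
    Write x = 21 + 56·t and substitute into x ≡ 4 (mod 5): 56·t ≡ 4 − 21 = -17 (mod 5).
    Reduce coefficients mod 5: 1·t ≡ 3 (mod 5).
    So t ≡ 3 (mod 5).
    Then x = 21 + 56·3 = 189, valid modulo lcm(56, 5) = 280: x ≡ 189 (mod 280).
Verify: 189 mod 8 = 5 ✓, 189 mod 7 = 0 ✓, 189 mod 5 = 4 ✓.

x ≡ 189 (mod 280).


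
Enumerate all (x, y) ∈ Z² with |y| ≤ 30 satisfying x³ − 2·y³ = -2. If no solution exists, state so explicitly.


The equation is x³ - 2y³ = -2. For fixed y, x³ = 2·y³ − 2, so a solution requires the RHS to be a perfect cube.
Strategy: iterate y from -30 to 30, compute RHS = 2·y³ − 2, and check whether it is a (positive or negative) perfect cube.
Check small values of y:
  y = 0: RHS = -2 is not a perfect cube.
  y = 1: RHS = 0 = (0)³ ⇒ x = 0 works.
  y = -1: RHS = -4 is not a perfect cube.
  y = 2: RHS = 14 is not a perfect cube.
  y = -2: RHS = -18 is not a perfect cube.
  y = 3: RHS = 52 is not a perfect cube.
  y = -3: RHS = -56 is not a perfect cube.
Continuing the search up to |y| = 30 finds no further solutions beyond those listed.
Collected solutions: (0, 1).

Solutions (with |y| ≤ 30): (0, 1).


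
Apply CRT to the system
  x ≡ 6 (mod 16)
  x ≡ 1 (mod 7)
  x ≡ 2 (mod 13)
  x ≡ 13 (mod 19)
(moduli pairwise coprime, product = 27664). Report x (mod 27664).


Product of moduli M = 16 · 7 · 13 · 19 = 27664.
Merge one congruence at a time:
  Start: x ≡ 6 (mod 16).
  Combine with x ≡ 1 (mod 7); new modulus lcm = 112.
    Write x = 6 + 16·t and substitute into x ≡ 1 (mod 7): 16·t ≡ 1 − 6 = -5 (mod 7).
    Reduce coefficients mod 7: 2·t ≡ 2 (mod 7).
    The inverse of 2 mod 7 is 4 (since 2·4 = 8 = 1·7 + 1), so t ≡ 4·2 = 8 ≡ 1 (mod 7).
    Then x = 6 + 16·1 = 22, valid modulo lcm(16, 7) = 112: x ≡ 22 (mod 112).
  Combine with x ≡ 2 (mod 13); new modulus lcm = 1456.
    Write x = 22 + 112·t and substitute into x ≡ 2 (mod 13): 112·t ≡ 2 − 22 = -20 (mod 13).
    Reduce coefficients mod 13: 8·t ≡ 6 (mod 13).
    The inverse of 8 mod 13 is 5 (since 8·5 = 40 = 3·13 + 1), so t ≡ 5·6 = 30 ≡ 4 (mod 13).
    Then x = 22 + 112·4 = 470, valid modulo lcm(112, 13) = 1456: x ≡ 470 (mod 1456).
  Combine with x ≡ 13 (mod 19); new modulus lcm = 27664.
    Write x = 470 + 1456·t and substitute into x ≡ 13 (mod 19): 1456·t ≡ 13 − 470 = -457 (mod 19).
    Reduce coefficients mod 19: 12·t ≡ 18 (mod 19).
    The inverse of 12 mod 19 is 8 (since 12·8 = 96 = 5·19 + 1), so t ≡ 8·18 = 144 ≡ 11 (mod 19).
    Then x = 470 + 1456·11 = 16486, valid modulo lcm(1456, 19) = 27664: x ≡ 16486 (mod 27664).
Verify against each original: 16486 mod 16 = 6, 16486 mod 7 = 1, 16486 mod 13 = 2, 16486 mod 19 = 13.

x ≡ 16486 (mod 27664).


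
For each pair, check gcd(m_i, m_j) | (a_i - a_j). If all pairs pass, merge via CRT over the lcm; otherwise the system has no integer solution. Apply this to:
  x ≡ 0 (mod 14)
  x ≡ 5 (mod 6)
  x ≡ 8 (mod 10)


Moduli 14, 6, 10 are not pairwise coprime, so CRT works modulo lcm(m_i) when all pairwise compatibility conditions hold.
Pairwise compatibility: gcd(m_i, m_j) must divide a_i - a_j for every pair.
Merge one congruence at a time:
  Start: x ≡ 0 (mod 14).
  Combine with x ≡ 5 (mod 6): gcd(14, 6) = 2, and 5 - 0 = 5 is NOT divisible by 2.
    ⇒ system is inconsistent (no integer solution).

No solution (the system is inconsistent).


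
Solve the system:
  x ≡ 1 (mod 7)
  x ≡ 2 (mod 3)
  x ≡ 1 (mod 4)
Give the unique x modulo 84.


Moduli 7, 3, 4 are pairwise coprime; by CRT there is a unique solution modulo M = 7 · 3 · 4 = 84.
Solve pairwise, accumulating the modulus:
  Start with x ≡ 1 (mod 7).
  Combine with x ≡ 2 (mod 3): since gcd(7, 3) = 1, we get a unique residue mod 21.
    Write x = 1 + 7·t and substitute into x ≡ 2 (mod 3): 7·t ≡ 2 − 1 = 1 (mod 3).
    Reduce coefficients mod 3: 1·t ≡ 1 (mod 3).
    So t ≡ 1 (mod 3).
    Then x = 1 + 7·1 = 8, valid modulo lcm(7, 3) = 21: x ≡ 8 (mod 21).
  Combine with x ≡ 1 (mod 4): since gcd(21, 4) = 1, we get a unique residue mod 84.
    Write x = 8 + 21·t and substitute into x ≡ 1 (mod 4): 21·t ≡ 1 − 8 = -7 (mod 4).
    Reduce coefficients mod 4: 1·t ≡ 1 (mod 4).
    So t ≡ 1 (mod 4).
    Then x = 8 + 21·1 = 29, valid modulo lcm(21, 4) = 84: x ≡ 29 (mod 84).
Verify: 29 mod 7 = 1 ✓, 29 mod 3 = 2 ✓, 29 mod 4 = 1 ✓.

x ≡ 29 (mod 84).


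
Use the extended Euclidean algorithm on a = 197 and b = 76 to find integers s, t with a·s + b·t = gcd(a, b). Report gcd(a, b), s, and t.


Euclidean algorithm on (197, 76) — divide until remainder is 0:
  197 = 2 · 76 + 45
  76 = 1 · 45 + 31
  45 = 1 · 31 + 14
  31 = 2 · 14 + 3
  14 = 4 · 3 + 2
  3 = 1 · 2 + 1
  2 = 2 · 1 + 0
gcd(197, 76) = 1.
Track Bezout coefficients alongside the remainders: start with r₀ = 197 = a·1 + b·0 (s = 1, t = 0) and r₁ = 76 = a·0 + b·1 (s = 0, t = 1); each new remainder r_{k+1} = r_{k-1} − q_k·r_k inherits s_{k+1} = s_{k-1} − q_k·s_k, t_{k+1} = t_{k-1} − q_k·t_k, so r_k = a·s_k + b·t_k at every step:
  q = 2: r = 45, s = 1 − 2·0 = 1, t = 0 − 2·1 = -2  (check: 197·1 + 76·(-2) = 45)
  q = 1: r = 31, s = 0 − 1·1 = -1, t = 1 − 1·(-2) = 3  (check: 197·(-1) + 76·3 = 31)
  q = 1: r = 14, s = 1 − 1·(-1) = 2, t = -2 − 1·3 = -5  (check: 197·2 + 76·(-5) = 14)
  q = 2: r = 3, s = -1 − 2·2 = -5, t = 3 − 2·(-5) = 13  (check: 197·(-5) + 76·13 = 3)
  q = 4: r = 2, s = 2 − 4·(-5) = 22, t = -5 − 4·13 = -57  (check: 197·22 + 76·(-57) = 2)
  q = 1: r = 1, s = -5 − 1·22 = -27, t = 13 − 1·(-57) = 70  (check: 197·(-27) + 76·70 = 1)
The row with r = 1 (the gcd) gives the Bezout coefficients s = -27, t = 70.
Result: 197 · (-27) + 76 · (70) = 1.

gcd(197, 76) = 1; s = -27, t = 70 (check: 197·(-27) + 76·70 = 1).


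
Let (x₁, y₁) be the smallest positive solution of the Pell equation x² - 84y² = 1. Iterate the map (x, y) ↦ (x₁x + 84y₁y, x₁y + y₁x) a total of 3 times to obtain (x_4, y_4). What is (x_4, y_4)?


Step 1: Find the fundamental solution (x₁, y₁) of x² - 84y² = 1.
  Expand √84 as a continued fraction. a₀ = ⌊√84⌋ = 9; iterate m_{k+1} = d_k·a_k − m_k, d_{k+1} = (84 − m_{k+1}²)/d_k, a_{k+1} = ⌊(a₀ + m_{k+1})/d_{k+1}⌋ (starting m₀ = 0, d₀ = 1), with convergents p_k = a_k·p_{k-1} + p_{k-2}, q_k = a_k·q_{k-1} + q_{k-2} (p₋₁ = 1, q₋₁ = 0):
  k = 0: a₀ = 9; p₀/q₀ = 9/1; p₀² − 84·q₀² = 81 − 84 = -3.
  k = 1: m = 9, d = 3, a = ⌊(9 + 9)/3⌋ = 6; p/q = (6·9 + 1)/(6·1 + 0) = 55/6; p² − 84·q² = 3025 − 3024 = 1.
  The first convergent with p² − 84·q² = 1 gives the fundamental solution (x₁, y₁) = (55, 6).
Step 2: Apply the recurrence (x_{n+1}, y_{n+1}) = (x₁x_n + 84y₁y_n, x₁y_n + y₁x_n) repeatedly.
  From (x_1, y_1) = (55, 6): x_2 = 55·55 + 84·6·6 = 6049; y_2 = 55·6 + 6·55 = 660.
  From (x_2, y_2) = (6049, 660): x_3 = 55·6049 + 84·6·660 = 665335; y_3 = 55·660 + 6·6049 = 72594.
  From (x_3, y_3) = (665335, 72594): x_4 = 55·665335 + 84·6·72594 = 73180801; y_4 = 55·72594 + 6·665335 = 7984680.
Step 3: Verify x_4² - 84·y_4² = 5355429635001601 - 5355429635001600 = 1 (should be 1). ✓

(x_1, y_1) = (55, 6); (x_4, y_4) = (73180801, 7984680).


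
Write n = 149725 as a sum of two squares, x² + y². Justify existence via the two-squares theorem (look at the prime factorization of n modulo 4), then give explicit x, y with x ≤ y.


Step 1: Factor n = 149725 = 5^2 · 53 · 113.
Step 2: Check the mod-4 condition on each prime factor: 5 ≡ 1 (mod 4), exponent 2; 53 ≡ 1 (mod 4), exponent 1; 113 ≡ 1 (mod 4), exponent 1.
All primes ≡ 3 (mod 4) appear to even exponent (or don't appear), so by the two-squares theorem n IS expressible as a sum of two squares.
Step 3: Build a representation. Group n = k² · m with k = 5 and m = 53 · 113 = 5989 (a product of primes ≡ 1 (mod 4)); a representation of m scales to one of n via (k·x)² + (k·y)² = k²(x² + y²). Each prime p ≡ 1 (mod 4) is itself a sum of two squares; find a² by testing p − a² for a perfect square:
  53: 53 − 1² = 52, 53 − 2² = 49 = 7² ⇒ 53 = 2² + 7².
  113: 113 − 1² = 112, 113 − 2² = 109, 113 − 3² = 104, 113 − 4² = 97, 113 − 5² = 88, 113 − 6² = 77, 113 − 7² = 64 = 8² ⇒ 113 = 7² + 8².
  Combine using the Brahmagupta–Fibonacci identity (a² + b²)(c² + d²) = (ac − bd)² + (ad + bc)² = (ac + bd)² + (ad − bc)²:
  53 · 113 = 5989: from (2² + 7²)(7² + 8²), take (2·7 − 7·8, 2·8 + 7·7) = (14 − 56, 16 + 49) = (-42, 65); dropping signs (only squares matter) gives (42, 65); check 42² + 65² = 1764 + 4225 = 5989 ✓.
  Scale by k = 5: (5·42, 5·65) = (210, 325).
Step 4: Order so x ≤ y and verify: 210² + 325² = 44100 + 105625 = 149725 = n. ✓

n = 149725 = 210² + 325² (one valid representation with x ≤ y).


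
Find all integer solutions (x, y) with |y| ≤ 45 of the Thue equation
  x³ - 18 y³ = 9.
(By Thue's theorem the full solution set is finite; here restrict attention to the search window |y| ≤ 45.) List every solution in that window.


The equation is x³ - 18y³ = 9. For fixed y, x³ = 18·y³ + 9, so a solution requires the RHS to be a perfect cube.
Strategy: iterate y from -45 to 45, compute RHS = 18·y³ + 9, and check whether it is a (positive or negative) perfect cube.
Check small values of y:
  y = 0: RHS = 9 is not a perfect cube.
  y = 1: RHS = 27 = (3)³ ⇒ x = 3 works.
  y = -1: RHS = -9 is not a perfect cube.
  y = 2: RHS = 153 is not a perfect cube.
  y = -2: RHS = -135 is not a perfect cube.
  y = 3: RHS = 495 is not a perfect cube.
  y = -3: RHS = -477 is not a perfect cube.
Continuing the search up to |y| = 45 finds no further solutions beyond those listed.
Collected solutions: (3, 1).

Solutions (with |y| ≤ 45): (3, 1).


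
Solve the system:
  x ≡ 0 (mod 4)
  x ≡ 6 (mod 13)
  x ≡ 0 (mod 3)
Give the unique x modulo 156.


Moduli 4, 13, 3 are pairwise coprime; by CRT there is a unique solution modulo M = 4 · 13 · 3 = 156.
Solve pairwise, accumulating the modulus:
  Start with x ≡ 0 (mod 4).
  Combine with x ≡ 6 (mod 13): since gcd(4, 13) = 1, we get a unique residue mod 52.
    Write x = 0 + 4·t and substitute into x ≡ 6 (mod 13): 4·t ≡ 6 − 0 = 6 (mod 13).
    The inverse of 4 mod 13 is 10 (since 4·10 = 40 = 3·13 + 1), so t ≡ 10·6 = 60 ≡ 8 (mod 13).
    Then x = 0 + 4·8 = 32, valid modulo lcm(4, 13) = 52: x ≡ 32 (mod 52).
  Combine with x ≡ 0 (mod 3): since gcd(52, 3) = 1, we get a unique residue mod 156.
    Write x = 32 + 52·t and substitute into x ≡ 0 (mod 3): 52·t ≡ 0 − 32 = -32 (mod 3).
    Reduce coefficients mod 3: 1·t ≡ 1 (mod 3).
    So t ≡ 1 (mod 3).
    Then x = 32 + 52·1 = 84, valid modulo lcm(52, 3) = 156: x ≡ 84 (mod 156).
Verify: 84 mod 4 = 0 ✓, 84 mod 13 = 6 ✓, 84 mod 3 = 0 ✓.

x ≡ 84 (mod 156).


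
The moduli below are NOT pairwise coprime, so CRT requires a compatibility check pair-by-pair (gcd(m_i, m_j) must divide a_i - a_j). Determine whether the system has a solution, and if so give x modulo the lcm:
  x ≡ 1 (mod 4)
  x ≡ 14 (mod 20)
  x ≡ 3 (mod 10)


Moduli 4, 20, 10 are not pairwise coprime, so CRT works modulo lcm(m_i) when all pairwise compatibility conditions hold.
Pairwise compatibility: gcd(m_i, m_j) must divide a_i - a_j for every pair.
Merge one congruence at a time:
  Start: x ≡ 1 (mod 4).
  Combine with x ≡ 14 (mod 20): gcd(4, 20) = 4, and 14 - 1 = 13 is NOT divisible by 4.
    ⇒ system is inconsistent (no integer solution).

No solution (the system is inconsistent).


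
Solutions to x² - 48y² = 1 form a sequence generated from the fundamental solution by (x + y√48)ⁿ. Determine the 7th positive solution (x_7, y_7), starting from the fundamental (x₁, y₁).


Step 1: Find the fundamental solution (x₁, y₁) of x² - 48y² = 1.
  Expand √48 as a continued fraction. a₀ = ⌊√48⌋ = 6; iterate m_{k+1} = d_k·a_k − m_k, d_{k+1} = (48 − m_{k+1}²)/d_k, a_{k+1} = ⌊(a₀ + m_{k+1})/d_{k+1}⌋ (starting m₀ = 0, d₀ = 1), with convergents p_k = a_k·p_{k-1} + p_{k-2}, q_k = a_k·q_{k-1} + q_{k-2} (p₋₁ = 1, q₋₁ = 0):
  k = 0: a₀ = 6; p₀/q₀ = 6/1; p₀² − 48·q₀² = 36 − 48 = -12.
  k = 1: m = 6, d = 12, a = ⌊(6 + 6)/12⌋ = 1; p/q = (1·6 + 1)/(1·1 + 0) = 7/1; p² − 48·q² = 49 − 48 = 1.
  The first convergent with p² − 48·q² = 1 gives the fundamental solution (x₁, y₁) = (7, 1).
Step 2: Apply the recurrence (x_{n+1}, y_{n+1}) = (x₁x_n + 48y₁y_n, x₁y_n + y₁x_n) repeatedly.
  From (x_1, y_1) = (7, 1): x_2 = 7·7 + 48·1·1 = 97; y_2 = 7·1 + 1·7 = 14.
  From (x_2, y_2) = (97, 14): x_3 = 7·97 + 48·1·14 = 1351; y_3 = 7·14 + 1·97 = 195.
  From (x_3, y_3) = (1351, 195): x_4 = 7·1351 + 48·1·195 = 18817; y_4 = 7·195 + 1·1351 = 2716.
  From (x_4, y_4) = (18817, 2716): x_5 = 7·18817 + 48·1·2716 = 262087; y_5 = 7·2716 + 1·18817 = 37829.
  From (x_5, y_5) = (262087, 37829): x_6 = 7·262087 + 48·1·37829 = 3650401; y_6 = 7·37829 + 1·262087 = 526890.
  From (x_6, y_6) = (3650401, 526890): x_7 = 7·3650401 + 48·1·526890 = 50843527; y_7 = 7·526890 + 1·3650401 = 7338631.
Step 3: Verify x_7² - 48·y_7² = 2585064237799729 - 2585064237799728 = 1 (should be 1). ✓

(x_1, y_1) = (7, 1); (x_7, y_7) = (50843527, 7338631).


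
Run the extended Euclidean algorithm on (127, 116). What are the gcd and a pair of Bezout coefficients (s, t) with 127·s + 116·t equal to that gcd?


Euclidean algorithm on (127, 116) — divide until remainder is 0:
  127 = 1 · 116 + 11
  116 = 10 · 11 + 6
  11 = 1 · 6 + 5
  6 = 1 · 5 + 1
  5 = 5 · 1 + 0
gcd(127, 116) = 1.
Track Bezout coefficients alongside the remainders: start with r₀ = 127 = a·1 + b·0 (s = 1, t = 0) and r₁ = 116 = a·0 + b·1 (s = 0, t = 1); each new remainder r_{k+1} = r_{k-1} − q_k·r_k inherits s_{k+1} = s_{k-1} − q_k·s_k, t_{k+1} = t_{k-1} − q_k·t_k, so r_k = a·s_k + b·t_k at every step:
  q = 1: r = 11, s = 1 − 1·0 = 1, t = 0 − 1·1 = -1  (check: 127·1 + 116·(-1) = 11)
  q = 10: r = 6, s = 0 − 10·1 = -10, t = 1 − 10·(-1) = 11  (check: 127·(-10) + 116·11 = 6)
  q = 1: r = 5, s = 1 − 1·(-10) = 11, t = -1 − 1·11 = -12  (check: 127·11 + 116·(-12) = 5)
  q = 1: r = 1, s = -10 − 1·11 = -21, t = 11 − 1·(-12) = 23  (check: 127·(-21) + 116·23 = 1)
The row with r = 1 (the gcd) gives the Bezout coefficients s = -21, t = 23.
Result: 127 · (-21) + 116 · (23) = 1.

gcd(127, 116) = 1; s = -21, t = 23 (check: 127·(-21) + 116·23 = 1).


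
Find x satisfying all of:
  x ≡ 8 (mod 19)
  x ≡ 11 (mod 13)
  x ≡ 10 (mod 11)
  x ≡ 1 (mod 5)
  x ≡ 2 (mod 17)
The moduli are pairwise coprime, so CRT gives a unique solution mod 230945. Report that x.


Product of moduli M = 19 · 13 · 11 · 5 · 17 = 230945.
Merge one congruence at a time:
  Start: x ≡ 8 (mod 19).
  Combine with x ≡ 11 (mod 13); new modulus lcm = 247.
    Write x = 8 + 19·t and substitute into x ≡ 11 (mod 13): 19·t ≡ 11 − 8 = 3 (mod 13).
    Reduce coefficients mod 13: 6·t ≡ 3 (mod 13).
    The inverse of 6 mod 13 is 11 (since 6·11 = 66 = 5·13 + 1), so t ≡ 11·3 = 33 ≡ 7 (mod 13).
    Then x = 8 + 19·7 = 141, valid modulo lcm(19, 13) = 247: x ≡ 141 (mod 247).
  Combine with x ≡ 10 (mod 11); new modulus lcm = 2717.
    Write x = 141 + 247·t and substitute into x ≡ 10 (mod 11): 247·t ≡ 10 − 141 = -131 (mod 11).
    Reduce coefficients mod 11: 5·t ≡ 1 (mod 11).
    The inverse of 5 mod 11 is 9 (since 5·9 = 45 = 4·11 + 1), so t ≡ 9·1 = 9 ≡ 9 (mod 11).
    Then x = 141 + 247·9 = 2364, valid modulo lcm(247, 11) = 2717: x ≡ 2364 (mod 2717).
  Combine with x ≡ 1 (mod 5); new modulus lcm = 13585.
    Write x = 2364 + 2717·t and substitute into x ≡ 1 (mod 5): 2717·t ≡ 1 − 2364 = -2363 (mod 5).
    Reduce coefficients mod 5: 2·t ≡ 2 (mod 5).
    The inverse of 2 mod 5 is 3 (since 2·3 = 6 = 1·5 + 1), so t ≡ 3·2 = 6 ≡ 1 (mod 5).
    Then x = 2364 + 2717·1 = 5081, valid modulo lcm(2717, 5) = 13585: x ≡ 5081 (mod 13585).
  Combine with x ≡ 2 (mod 17); new modulus lcm = 230945.
    Write x = 5081 + 13585·t and substitute into x ≡ 2 (mod 17): 13585·t ≡ 2 − 5081 = -5079 (mod 17).
    Reduce coefficients mod 17: 2·t ≡ 4 (mod 17).
    The inverse of 2 mod 17 is 9 (since 2·9 = 18 = 1·17 + 1), so t ≡ 9·4 = 36 ≡ 2 (mod 17).
    Then x = 5081 + 13585·2 = 32251, valid modulo lcm(13585, 17) = 230945: x ≡ 32251 (mod 230945).
Verify against each original: 32251 mod 19 = 8, 32251 mod 13 = 11, 32251 mod 11 = 10, 32251 mod 5 = 1, 32251 mod 17 = 2.

x ≡ 32251 (mod 230945).


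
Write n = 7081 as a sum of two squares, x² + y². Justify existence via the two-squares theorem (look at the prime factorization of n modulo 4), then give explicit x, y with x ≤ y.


Step 1: Factor n = 7081 = 73 · 97.
Step 2: Check the mod-4 condition on each prime factor: 73 ≡ 1 (mod 4), exponent 1; 97 ≡ 1 (mod 4), exponent 1.
All primes ≡ 3 (mod 4) appear to even exponent (or don't appear), so by the two-squares theorem n IS expressible as a sum of two squares.
Step 3: Build a representation. Here n = 73 · 97 is a product of primes ≡ 1 (mod 4). Each prime p ≡ 1 (mod 4) is itself a sum of two squares; find a² by testing p − a² for a perfect square:
  73: 73 − 1² = 72, 73 − 2² = 69, 73 − 3² = 64 = 8² ⇒ 73 = 3² + 8².
  97: 97 − 1² = 96, 97 − 2² = 93, 97 − 3² = 88, 97 − 4² = 81 = 9² ⇒ 97 = 4² + 9².
  Combine using the Brahmagupta–Fibonacci identity (a² + b²)(c² + d²) = (ac − bd)² + (ad + bc)² = (ac + bd)² + (ad − bc)²:
  73 · 97 = 7081: from (3² + 8²)(4² + 9²), take (3·4 − 8·9, 3·9 + 8·4) = (12 − 72, 27 + 32) = (-60, 59); dropping signs (only squares matter) gives (60, 59); check 60² + 59² = 3600 + 3481 = 7081 ✓.
Step 4: Order so x ≤ y and verify: 59² + 60² = 3481 + 3600 = 7081 = n. ✓

n = 7081 = 59² + 60² (one valid representation with x ≤ y).


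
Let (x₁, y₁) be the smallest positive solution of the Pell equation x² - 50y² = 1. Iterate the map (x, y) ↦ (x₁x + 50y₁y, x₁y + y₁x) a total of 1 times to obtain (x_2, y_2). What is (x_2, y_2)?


Step 1: Find the fundamental solution (x₁, y₁) of x² - 50y² = 1.
  Expand √50 as a continued fraction. a₀ = ⌊√50⌋ = 7; iterate m_{k+1} = d_k·a_k − m_k, d_{k+1} = (50 − m_{k+1}²)/d_k, a_{k+1} = ⌊(a₀ + m_{k+1})/d_{k+1}⌋ (starting m₀ = 0, d₀ = 1), with convergents p_k = a_k·p_{k-1} + p_{k-2}, q_k = a_k·q_{k-1} + q_{k-2} (p₋₁ = 1, q₋₁ = 0):
  k = 0: a₀ = 7; p₀/q₀ = 7/1; p₀² − 50·q₀² = 49 − 50 = -1.
  k = 1: m = 7, d = 1, a = ⌊(7 + 7)/1⌋ = 14; p/q = (14·7 + 1)/(14·1 + 0) = 99/14; p² − 50·q² = 9801 − 9800 = 1.
  The first convergent with p² − 50·q² = 1 gives the fundamental solution (x₁, y₁) = (99, 14).
Step 2: Apply the recurrence (x_{n+1}, y_{n+1}) = (x₁x_n + 50y₁y_n, x₁y_n + y₁x_n) repeatedly.
  From (x_1, y_1) = (99, 14): x_2 = 99·99 + 50·14·14 = 19601; y_2 = 99·14 + 14·99 = 2772.
Step 3: Verify x_2² - 50·y_2² = 384199201 - 384199200 = 1 (should be 1). ✓

(x_1, y_1) = (99, 14); (x_2, y_2) = (19601, 2772).


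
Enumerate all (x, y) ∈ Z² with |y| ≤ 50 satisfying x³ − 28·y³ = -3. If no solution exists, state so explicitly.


The equation is x³ - 28y³ = -3. For fixed y, x³ = 28·y³ − 3, so a solution requires the RHS to be a perfect cube.
Strategy: iterate y from -50 to 50, compute RHS = 28·y³ − 3, and check whether it is a (positive or negative) perfect cube.
Check small values of y:
  y = 0: RHS = -3 is not a perfect cube.
  y = 1: RHS = 25 is not a perfect cube.
  y = -1: RHS = -31 is not a perfect cube.
  y = 2: RHS = 221 is not a perfect cube.
  y = -2: RHS = -227 is not a perfect cube.
  y = 3: RHS = 753 is not a perfect cube.
  y = -3: RHS = -759 is not a perfect cube.
Continuing the search up to |y| = 50 finds no solutions either.
No (x, y) in the scanned range satisfies the equation.

No integer solutions with |y| ≤ 50.


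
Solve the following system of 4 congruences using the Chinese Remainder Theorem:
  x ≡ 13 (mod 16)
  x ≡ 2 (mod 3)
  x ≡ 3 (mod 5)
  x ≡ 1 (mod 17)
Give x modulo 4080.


Product of moduli M = 16 · 3 · 5 · 17 = 4080.
Merge one congruence at a time:
  Start: x ≡ 13 (mod 16).
  Combine with x ≡ 2 (mod 3); new modulus lcm = 48.
    Write x = 13 + 16·t and substitute into x ≡ 2 (mod 3): 16·t ≡ 2 − 13 = -11 (mod 3).
    Reduce coefficients mod 3: 1·t ≡ 1 (mod 3).
    So t ≡ 1 (mod 3).
    Then x = 13 + 16·1 = 29, valid modulo lcm(16, 3) = 48: x ≡ 29 (mod 48).
  Combine with x ≡ 3 (mod 5); new modulus lcm = 240.
    Write x = 29 + 48·t and substitute into x ≡ 3 (mod 5): 48·t ≡ 3 − 29 = -26 (mod 5).
    Reduce coefficients mod 5: 3·t ≡ 4 (mod 5).
    The inverse of 3 mod 5 is 2 (since 3·2 = 6 = 1·5 + 1), so t ≡ 2·4 = 8 ≡ 3 (mod 5).
    Then x = 29 + 48·3 = 173, valid modulo lcm(48, 5) = 240: x ≡ 173 (mod 240).
  Combine with x ≡ 1 (mod 17); new modulus lcm = 4080.
    Write x = 173 + 240·t and substitute into x ≡ 1 (mod 17): 240·t ≡ 1 − 173 = -172 (mod 17).
    Reduce coefficients mod 17: 2·t ≡ 15 (mod 17).
    The inverse of 2 mod 17 is 9 (since 2·9 = 18 = 1·17 + 1), so t ≡ 9·15 = 135 ≡ 16 (mod 17).
    Then x = 173 + 240·16 = 4013, valid modulo lcm(240, 17) = 4080: x ≡ 4013 (mod 4080).
Verify against each original: 4013 mod 16 = 13, 4013 mod 3 = 2, 4013 mod 5 = 3, 4013 mod 17 = 1.

x ≡ 4013 (mod 4080).


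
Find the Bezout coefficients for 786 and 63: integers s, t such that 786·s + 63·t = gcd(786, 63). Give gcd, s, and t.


Euclidean algorithm on (786, 63) — divide until remainder is 0:
  786 = 12 · 63 + 30
  63 = 2 · 30 + 3
  30 = 10 · 3 + 0
gcd(786, 63) = 3.
Track Bezout coefficients alongside the remainders: start with r₀ = 786 = a·1 + b·0 (s = 1, t = 0) and r₁ = 63 = a·0 + b·1 (s = 0, t = 1); each new remainder r_{k+1} = r_{k-1} − q_k·r_k inherits s_{k+1} = s_{k-1} − q_k·s_k, t_{k+1} = t_{k-1} − q_k·t_k, so r_k = a·s_k + b·t_k at every step:
  q = 12: r = 30, s = 1 − 12·0 = 1, t = 0 − 12·1 = -12  (check: 786·1 + 63·(-12) = 30)
  q = 2: r = 3, s = 0 − 2·1 = -2, t = 1 − 2·(-12) = 25  (check: 786·(-2) + 63·25 = 3)
The row with r = 3 (the gcd) gives the Bezout coefficients s = -2, t = 25.
Result: 786 · (-2) + 63 · (25) = 3.

gcd(786, 63) = 3; s = -2, t = 25 (check: 786·(-2) + 63·25 = 3).


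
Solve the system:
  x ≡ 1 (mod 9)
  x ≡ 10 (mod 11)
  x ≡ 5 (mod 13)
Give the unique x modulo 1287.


Moduli 9, 11, 13 are pairwise coprime; by CRT there is a unique solution modulo M = 9 · 11 · 13 = 1287.
Solve pairwise, accumulating the modulus:
  Start with x ≡ 1 (mod 9).
  Combine with x ≡ 10 (mod 11): since gcd(9, 11) = 1, we get a unique residue mod 99.
    Write x = 1 + 9·t and substitute into x ≡ 10 (mod 11): 9·t ≡ 10 − 1 = 9 (mod 11).
    The inverse of 9 mod 11 is 5 (since 9·5 = 45 = 4·11 + 1), so t ≡ 5·9 = 45 ≡ 1 (mod 11).
    Then x = 1 + 9·1 = 10, valid modulo lcm(9, 11) = 99: x ≡ 10 (mod 99).
  Combine with x ≡ 5 (mod 13): since gcd(99, 13) = 1, we get a unique residue mod 1287.
    Write x = 10 + 99·t and substitute into x ≡ 5 (mod 13): 99·t ≡ 5 − 10 = -5 (mod 13).
    Reduce coefficients mod 13: 8·t ≡ 8 (mod 13).
    The inverse of 8 mod 13 is 5 (since 8·5 = 40 = 3·13 + 1), so t ≡ 5·8 = 40 ≡ 1 (mod 13).
    Then x = 10 + 99·1 = 109, valid modulo lcm(99, 13) = 1287: x ≡ 109 (mod 1287).
Verify: 109 mod 9 = 1 ✓, 109 mod 11 = 10 ✓, 109 mod 13 = 5 ✓.

x ≡ 109 (mod 1287).


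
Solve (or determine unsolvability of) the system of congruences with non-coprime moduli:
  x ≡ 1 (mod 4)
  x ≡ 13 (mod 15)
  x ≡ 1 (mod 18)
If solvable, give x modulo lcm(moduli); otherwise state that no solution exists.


Moduli 4, 15, 18 are not pairwise coprime, so CRT works modulo lcm(m_i) when all pairwise compatibility conditions hold.
Pairwise compatibility: gcd(m_i, m_j) must divide a_i - a_j for every pair.
Merge one congruence at a time:
  Start: x ≡ 1 (mod 4).
  Combine with x ≡ 13 (mod 15): gcd(4, 15) = 1; 13 - 1 = 12, which IS divisible by 1, so compatible.
    Write x = 1 + 4·t and substitute into x ≡ 13 (mod 15): 4·t ≡ 13 − 1 = 12 (mod 15).
    The inverse of 4 mod 15 is 4 (since 4·4 = 16 = 1·15 + 1), so t ≡ 4·12 = 48 ≡ 3 (mod 15).
    Then x = 1 + 4·3 = 13, valid modulo lcm(4, 15) = 60: x ≡ 13 (mod 60).
  Combine with x ≡ 1 (mod 18): gcd(60, 18) = 6; 1 - 13 = -12, which IS divisible by 6, so compatible.
    Write x = 13 + 60·t and substitute into x ≡ 1 (mod 18): 60·t ≡ 1 − 13 = -12 (mod 18).
    Divide the congruence (and modulus) by g = 6: 10·t ≡ -2 (mod 3).
    Reduce coefficients mod 3: 1·t ≡ 1 (mod 3).
    So t ≡ 1 (mod 3).
    Then x = 13 + 60·1 = 73, valid modulo lcm(60, 18) = 180: x ≡ 73 (mod 180).
Verify: 73 mod 4 = 1, 73 mod 15 = 13, 73 mod 18 = 1.

x ≡ 73 (mod 180).


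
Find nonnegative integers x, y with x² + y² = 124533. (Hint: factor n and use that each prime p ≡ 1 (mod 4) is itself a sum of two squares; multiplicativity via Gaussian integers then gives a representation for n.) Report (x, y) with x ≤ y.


Step 1: Factor n = 124533 = 3^2 · 101 · 137.
Step 2: Check the mod-4 condition on each prime factor: 3 ≡ 3 (mod 4), exponent 2 (must be even); 101 ≡ 1 (mod 4), exponent 1; 137 ≡ 1 (mod 4), exponent 1.
All primes ≡ 3 (mod 4) appear to even exponent (or don't appear), so by the two-squares theorem n IS expressible as a sum of two squares.
Step 3: Build a representation. Group n = k² · m with k = 3 and m = 101 · 137 = 13837 (a product of primes ≡ 1 (mod 4)); a representation of m scales to one of n via (k·x)² + (k·y)² = k²(x² + y²). Each prime p ≡ 1 (mod 4) is itself a sum of two squares; find a² by testing p − a² for a perfect square:
  101: 101 − 1² = 100 = 10² ⇒ 101 = 1² + 10².
  137: 137 − 1² = 136, 137 − 2² = 133, 137 − 3² = 128, 137 − 4² = 121 = 11² ⇒ 137 = 4² + 11².
  Combine using the Brahmagupta–Fibonacci identity (a² + b²)(c² + d²) = (ac − bd)² + (ad + bc)² = (ac + bd)² + (ad − bc)²:
  101 · 137 = 13837: from (1² + 10²)(4² + 11²), take (1·4 − 10·11, 1·11 + 10·4) = (4 − 110, 11 + 40) = (-106, 51); dropping signs (only squares matter) gives (106, 51); check 106² + 51² = 11236 + 2601 = 13837 ✓.
  Scale by k = 3: (3·106, 3·51) = (318, 153).
Step 4: Order so x ≤ y and verify: 153² + 318² = 23409 + 101124 = 124533 = n. ✓

n = 124533 = 153² + 318² (one valid representation with x ≤ y).


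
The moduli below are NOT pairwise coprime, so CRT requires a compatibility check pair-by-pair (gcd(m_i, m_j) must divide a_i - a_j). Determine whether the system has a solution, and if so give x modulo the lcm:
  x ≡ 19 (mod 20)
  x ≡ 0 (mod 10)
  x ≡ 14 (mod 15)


Moduli 20, 10, 15 are not pairwise coprime, so CRT works modulo lcm(m_i) when all pairwise compatibility conditions hold.
Pairwise compatibility: gcd(m_i, m_j) must divide a_i - a_j for every pair.
Merge one congruence at a time:
  Start: x ≡ 19 (mod 20).
  Combine with x ≡ 0 (mod 10): gcd(20, 10) = 10, and 0 - 19 = -19 is NOT divisible by 10.
    ⇒ system is inconsistent (no integer solution).

No solution (the system is inconsistent).


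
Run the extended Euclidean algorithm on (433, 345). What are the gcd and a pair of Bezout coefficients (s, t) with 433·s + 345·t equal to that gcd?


Euclidean algorithm on (433, 345) — divide until remainder is 0:
  433 = 1 · 345 + 88
  345 = 3 · 88 + 81
  88 = 1 · 81 + 7
  81 = 11 · 7 + 4
  7 = 1 · 4 + 3
  4 = 1 · 3 + 1
  3 = 3 · 1 + 0
gcd(433, 345) = 1.
Track Bezout coefficients alongside the remainders: start with r₀ = 433 = a·1 + b·0 (s = 1, t = 0) and r₁ = 345 = a·0 + b·1 (s = 0, t = 1); each new remainder r_{k+1} = r_{k-1} − q_k·r_k inherits s_{k+1} = s_{k-1} − q_k·s_k, t_{k+1} = t_{k-1} − q_k·t_k, so r_k = a·s_k + b·t_k at every step:
  q = 1: r = 88, s = 1 − 1·0 = 1, t = 0 − 1·1 = -1  (check: 433·1 + 345·(-1) = 88)
  q = 3: r = 81, s = 0 − 3·1 = -3, t = 1 − 3·(-1) = 4  (check: 433·(-3) + 345·4 = 81)
  q = 1: r = 7, s = 1 − 1·(-3) = 4, t = -1 − 1·4 = -5  (check: 433·4 + 345·(-5) = 7)
  q = 11: r = 4, s = -3 − 11·4 = -47, t = 4 − 11·(-5) = 59  (check: 433·(-47) + 345·59 = 4)
  q = 1: r = 3, s = 4 − 1·(-47) = 51, t = -5 − 1·59 = -64  (check: 433·51 + 345·(-64) = 3)
  q = 1: r = 1, s = -47 − 1·51 = -98, t = 59 − 1·(-64) = 123  (check: 433·(-98) + 345·123 = 1)
The row with r = 1 (the gcd) gives the Bezout coefficients s = -98, t = 123.
Result: 433 · (-98) + 345 · (123) = 1.

gcd(433, 345) = 1; s = -98, t = 123 (check: 433·(-98) + 345·123 = 1).


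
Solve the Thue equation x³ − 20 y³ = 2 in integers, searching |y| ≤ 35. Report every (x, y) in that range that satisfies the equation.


The equation is x³ - 20y³ = 2. For fixed y, x³ = 20·y³ + 2, so a solution requires the RHS to be a perfect cube.
Strategy: iterate y from -35 to 35, compute RHS = 20·y³ + 2, and check whether it is a (positive or negative) perfect cube.
Check small values of y:
  y = 0: RHS = 2 is not a perfect cube.
  y = 1: RHS = 22 is not a perfect cube.
  y = -1: RHS = -18 is not a perfect cube.
  y = 2: RHS = 162 is not a perfect cube.
  y = -2: RHS = -158 is not a perfect cube.
  y = 3: RHS = 542 is not a perfect cube.
  y = -3: RHS = -538 is not a perfect cube.
Continuing the search up to |y| = 35 finds no solutions either.
No (x, y) in the scanned range satisfies the equation.

No integer solutions with |y| ≤ 35.


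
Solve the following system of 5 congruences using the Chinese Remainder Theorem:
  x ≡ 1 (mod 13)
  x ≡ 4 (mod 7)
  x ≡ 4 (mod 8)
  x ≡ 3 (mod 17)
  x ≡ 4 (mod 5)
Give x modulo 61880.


Product of moduli M = 13 · 7 · 8 · 17 · 5 = 61880.
Merge one congruence at a time:
  Start: x ≡ 1 (mod 13).
  Combine with x ≡ 4 (mod 7); new modulus lcm = 91.
    Write x = 1 + 13·t and substitute into x ≡ 4 (mod 7): 13·t ≡ 4 − 1 = 3 (mod 7).
    Reduce coefficients mod 7: 6·t ≡ 3 (mod 7).
    The inverse of 6 mod 7 is 6 (since 6·6 = 36 = 5·7 + 1), so t ≡ 6·3 = 18 ≡ 4 (mod 7).
    Then x = 1 + 13·4 = 53, valid modulo lcm(13, 7) = 91: x ≡ 53 (mod 91).
  Combine with x ≡ 4 (mod 8); new modulus lcm = 728.
    Write x = 53 + 91·t and substitute into x ≡ 4 (mod 8): 91·t ≡ 4 − 53 = -49 (mod 8).
    Reduce coefficients mod 8: 3·t ≡ 7 (mod 8).
    The inverse of 3 mod 8 is 3 (since 3·3 = 9 = 1·8 + 1), so t ≡ 3·7 = 21 ≡ 5 (mod 8).
    Then x = 53 + 91·5 = 508, valid modulo lcm(91, 8) = 728: x ≡ 508 (mod 728).
  Combine with x ≡ 3 (mod 17); new modulus lcm = 12376.
    Write x = 508 + 728·t and substitute into x ≡ 3 (mod 17): 728·t ≡ 3 − 508 = -505 (mod 17).
    Reduce coefficients mod 17: 14·t ≡ 5 (mod 17).
    The inverse of 14 mod 17 is 11 (since 14·11 = 154 = 9·17 + 1), so t ≡ 11·5 = 55 ≡ 4 (mod 17).
    Then x = 508 + 728·4 = 3420, valid modulo lcm(728, 17) = 12376: x ≡ 3420 (mod 12376).
  Combine with x ≡ 4 (mod 5); new modulus lcm = 61880.
    Write x = 3420 + 12376·t and substitute into x ≡ 4 (mod 5): 12376·t ≡ 4 − 3420 = -3416 (mod 5).
    Reduce coefficients mod 5: 1·t ≡ 4 (mod 5).
    So t ≡ 4 (mod 5).
    Then x = 3420 + 12376·4 = 52924, valid modulo lcm(12376, 5) = 61880: x ≡ 52924 (mod 61880).
Verify against each original: 52924 mod 13 = 1, 52924 mod 7 = 4, 52924 mod 8 = 4, 52924 mod 17 = 3, 52924 mod 5 = 4.

x ≡ 52924 (mod 61880).


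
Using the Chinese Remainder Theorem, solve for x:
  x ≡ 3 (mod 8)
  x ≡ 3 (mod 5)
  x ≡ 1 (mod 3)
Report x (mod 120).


Moduli 8, 5, 3 are pairwise coprime; by CRT there is a unique solution modulo M = 8 · 5 · 3 = 120.
Solve pairwise, accumulating the modulus:
  Start with x ≡ 3 (mod 8).
  Combine with x ≡ 3 (mod 5): since gcd(8, 5) = 1, we get a unique residue mod 40.
    Write x = 3 + 8·t and substitute into x ≡ 3 (mod 5): 8·t ≡ 3 − 3 = 0 (mod 5).
    Reduce coefficients mod 5: 3·t ≡ 0 (mod 5).
    The inverse of 3 mod 5 is 2 (since 3·2 = 6 = 1·5 + 1), so t ≡ 2·0 = 0 ≡ 0 (mod 5).
    Then x = 3 + 8·0 = 3, valid modulo lcm(8, 5) = 40: x ≡ 3 (mod 40).
  Combine with x ≡ 1 (mod 3): since gcd(40, 3) = 1, we get a unique residue mod 120.
    Write x = 3 + 40·t and substitute into x ≡ 1 (mod 3): 40·t ≡ 1 − 3 = -2 (mod 3).
    Reduce coefficients mod 3: 1·t ≡ 1 (mod 3).
    So t ≡ 1 (mod 3).
    Then x = 3 + 40·1 = 43, valid modulo lcm(40, 3) = 120: x ≡ 43 (mod 120).
Verify: 43 mod 8 = 3 ✓, 43 mod 5 = 3 ✓, 43 mod 3 = 1 ✓.

x ≡ 43 (mod 120).
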